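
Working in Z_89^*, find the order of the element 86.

88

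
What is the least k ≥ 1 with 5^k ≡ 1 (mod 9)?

By Lagrange's theorem, ord_9(5) divides φ(9) = φ(3^2) = 3·(3−1) = 6 = 2 · 3.
Divisors of 6: 1, 2, 3, 6.
Evaluate successive powers at the divisors of 6:
5^1 ≡ 5 (mod 9)
5^2 ≡ 7 (mod 9)
5^3 ≡ 8 (mod 9)
5^6 ≡ 1 (mod 9) ✓
So ord_9(5) = 6.

6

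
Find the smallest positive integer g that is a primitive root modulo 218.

φ(218) = φ(2)·φ(109) = 1·108 = 108 = 2^2 · 3^3.
g is a primitive root iff g^(108/q) ≢ 1 (mod 218) for each prime q ∈ {2, 3}.
g = 2: gcd(2, 218) = 2 > 1, not a unit — skip.
g = 3: 3^54 ≡ 1 — hits 1, so not a primitive root.
g = 4: gcd(4, 218) = 2 > 1, not a unit — skip.
g = 5: 5^54 ≡ 1 — hits 1, so not a primitive root.
g = 6: gcd(6, 218) = 2 > 1, not a unit — skip.
g = 7: 7^54 ≡ 1 — hits 1, so not a primitive root.
g = 8: gcd(8, 218) = 2 > 1, not a unit — skip.
g = 9: 9^54 ≡ 1 — hits 1, so not a primitive root.
g = 10: gcd(10, 218) = 2 > 1, not a unit — skip.
g = 11: 11^54 ≡ 217; 11^36 ≡ 45 — none is 1, so 11 is a primitive root.
Hence the least primitive root of 218 is 11.

11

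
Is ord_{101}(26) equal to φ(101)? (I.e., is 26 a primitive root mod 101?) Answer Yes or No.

Yes

φ(101) = 101 − 1 = 100 = 2^2 · 5^2.
An element g generates (Z/101Z)^× iff g^(100/q) ≢ 1 (mod 101) for each prime q ∈ {2, 5}.
26^50 ≡ 100 (mod 101)  [q = 2: ≢ 1 ✓]
26^20 ≡ 36 (mod 101)  [q = 5: ≢ 1 ✓]
Every test exponent gives a nontrivial residue, hence 26 generates the full group.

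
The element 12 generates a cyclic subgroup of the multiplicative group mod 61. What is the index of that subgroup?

By Lagrange's theorem, ord_61(12) divides φ(61) = 61 − 1 = 60 = 2^2 · 3 · 5.
Divisors of 60: 1, 2, 3, 4, 5, 6, 10, 12, 15, 20, 30, 60.
Evaluate successive powers at the divisors of 60:
12^1 ≡ 12 (mod 61)
12^2 ≡ 22 (mod 61)
12^3 ≡ 20 (mod 61)
12^4 ≡ 57 (mod 61)
12^5 ≡ 13 (mod 61)
12^6 ≡ 34 (mod 61)
12^10 ≡ 47 (mod 61)
12^12 ≡ 58 (mod 61)
12^15 ≡ 1 (mod 61) ✓
The order of 12 is 15, so the subgroup it generates has 15 elements.
The index is φ(61) / ord(12) = 60 / 15 = 4.

4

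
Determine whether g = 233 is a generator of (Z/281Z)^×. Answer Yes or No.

φ(281) = 281 − 1 = 280 = 2^3 · 5 · 7.
Test 233^(280/q) mod 281 for each prime factor q of 280:
233^140 ≡ 280 (mod 281)  [q = 2: ≢ 1 ✓]
233^56 ≡ 90 (mod 281)  [q = 5: ≢ 1 ✓]
233^40 ≡ 59 (mod 281)  [q = 7: ≢ 1 ✓]
None equal 1, so ord_281(233) = 280: 233 is a primitive root.

Yes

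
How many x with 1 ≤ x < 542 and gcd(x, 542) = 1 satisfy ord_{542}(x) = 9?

6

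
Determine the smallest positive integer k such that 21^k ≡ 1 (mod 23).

22

The order of 21 must divide φ(23) = 23 − 1 = 22 = 2 · 11.
Divisors of 22: 1, 2, 11, 22.
Check 21^d mod 23 for each divisor in increasing order:
21^1 ≡ 21
21^2 ≡ 4
21^11 ≡ 22
21^22 ≡ 1
The smallest such exponent is 22, so the order of 21 is 22.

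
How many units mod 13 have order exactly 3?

2

φ(13) = 13 − 1 = 12 = 2^2 · 3.
(Z/13Z)^× is cyclic (|G| = 12); a cyclic group of order m has exactly φ(d) elements of each order d | m, and none otherwise.
3 | 12, and φ(3) = 3 − 1 = 2.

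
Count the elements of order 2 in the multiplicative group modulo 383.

φ(383) = 383 − 1 = 382 = 2 · 191.
Since (Z/383Z)^× is cyclic of order 382, the number of elements of order d is φ(d) when d | 382 and 0 otherwise.
2 | 382, and φ(2) = 2 − 1 = 1.

1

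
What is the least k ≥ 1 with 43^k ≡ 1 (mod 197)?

98

Since 43 ∈ (Z/197Z)^×, its order divides φ(197) = 197 − 1 = 196 = 2^2 · 7^2.
Divisors of 196: 1, 2, 4, 7, 14, 28, 49, 98, 196.
Evaluate successive powers at the divisors of 196:
43^1 ≡ 43
43^2 ≡ 76
43^4 ≡ 63
43^7 ≡ 19
43^14 ≡ 164
43^28 ≡ 104
43^49 ≡ 196
43^98 ≡ 1
Hence ord(43) = 98.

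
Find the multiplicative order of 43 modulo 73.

24

ord(43) | φ(73) = 73 − 1 = 72 = 2^3 · 3^2.
Divisors of 72: 1, 2, 3, 4, 6, 8, 9, 12, 18, 24, 36, 72.
Compute 43^d (mod 73) for the divisors d until we hit 1:
43^1 ≡ 43
43^2 ≡ 24
43^3 ≡ 10
43^4 ≡ 65
43^6 ≡ 27
43^8 ≡ 64
43^9 ≡ 51
43^12 ≡ 72
43^18 ≡ 46
43^24 ≡ 1
So ord_73(43) = 24.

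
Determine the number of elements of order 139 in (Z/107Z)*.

0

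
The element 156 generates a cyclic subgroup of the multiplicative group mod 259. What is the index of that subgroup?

18

ord(156) | φ(259) = φ(7·37) = (7−1)·(37−1) = 6·36 = 216 = 2^3 · 3^3.
Divisors of 216: 1, 2, 3, 4, 6, 8, 9, 12, 18, 24, 27, 36, 54, 72, 108, 216.
Check 156^d mod 259 for each divisor in increasing order:
156^1 ≡ 156 (mod 259)
156^2 ≡ 249 (mod 259)
156^3 ≡ 253 (mod 259)
156^4 ≡ 100 (mod 259)
156^6 ≡ 36 (mod 259)
156^8 ≡ 158 (mod 259)
156^9 ≡ 43 (mod 259)
156^12 ≡ 1 (mod 259) ✓
So ord_259(156) = 12, hence |⟨156⟩| = 12.
Index = |(Z/259Z)^×| / |⟨156⟩| = 216 / 12 = 18.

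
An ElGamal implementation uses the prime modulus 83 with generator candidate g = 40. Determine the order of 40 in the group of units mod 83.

41

The order of 40 must divide φ(83) = 83 − 1 = 82 = 2 · 41.
Divisors of 82: 1, 2, 41, 82.
Test each divisor d:
40^1 ≡ 40
40^2 ≡ 23
40^41 ≡ 1
The smallest such exponent is 41, so the order of 40 is 41.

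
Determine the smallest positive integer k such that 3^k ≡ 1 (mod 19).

18

By Lagrange's theorem, ord_19(3) divides φ(19) = 19 − 1 = 18 = 2 · 3^2.
Divisors of 18: 1, 2, 3, 6, 9, 18.
Compute 3^d (mod 19) for the divisors d until we hit 1:
3^1 ≡ 3
3^2 ≡ 9
3^3 ≡ 8
3^6 ≡ 7
3^9 ≡ 18
3^18 ≡ 1
The smallest such exponent is 18, so the order of 3 is 18.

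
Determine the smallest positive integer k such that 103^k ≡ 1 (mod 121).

55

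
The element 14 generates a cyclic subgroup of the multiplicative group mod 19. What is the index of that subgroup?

The order of 14 must divide φ(19) = 19 − 1 = 18 = 2 · 3^2.
Divisors of 18: 1, 2, 3, 6, 9, 18.
Test each divisor d:
14^1 ≡ 14 (mod 19)
14^2 ≡ 6 (mod 19)
14^3 ≡ 8 (mod 19)
14^6 ≡ 7 (mod 19)
14^9 ≡ 18 (mod 19)
14^18 ≡ 1 (mod 19) ✓
The order of 14 is 18, so the subgroup it generates has 18 elements.
[(Z/19Z)^× : ⟨14⟩] = 18/18 = 1.

1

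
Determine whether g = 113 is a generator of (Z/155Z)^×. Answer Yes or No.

155 = 5 · 31 is a product of two distinct odd primes, so (Z/155Z)^× ≅ (Z/5Z)^× × (Z/31Z)^× is not cyclic.
No primitive root modulo 155 exists; in particular 113 is not one.

No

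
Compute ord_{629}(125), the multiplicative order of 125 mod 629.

48

Since 125 ∈ (Z/629Z)^×, its order divides φ(629) = φ(17·37) = (17−1)·(37−1) = 16·36 = 576 = 2^6 · 3^2.
Divisors of 576: 1, 2, 3, 4, 6, 8, 9, 12, 16, 18, 24, 32, 36, 48, 64, 72, 96, 144, 192, 288, 576.
Test each divisor d:
125^1 ≡ 125
125^2 ≡ 529
125^3 ≡ 80
125^4 ≡ 565
125^6 ≡ 110
125^8 ≡ 322
125^9 ≡ 623
125^12 ≡ 149
125^16 ≡ 528
125^18 ≡ 36
125^24 ≡ 186
125^32 ≡ 137
125^36 ≡ 38
125^48 ≡ 1
So ord_629(125) = 48.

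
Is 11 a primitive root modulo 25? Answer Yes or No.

φ(25) = φ(5^2) = 5·(5−1) = 20 = 2^2 · 5.
11 is a primitive root mod 25 iff 11^(φ(25)/q) ≢ 1 for every prime q | φ(25), i.e. q ∈ {2, 5}.
11^10 ≡ 1 (mod 25)  [q = 2: ≡ 1 ✗]
11^4 ≡ 16 (mod 25)  [q = 5: ≢ 1 ✓]
The check at q = 2 fails, so 11 generates a proper subgroup.

No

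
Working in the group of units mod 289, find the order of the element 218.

By Lagrange's theorem, ord_289(218) divides φ(289) = φ(17^2) = 17·(17−1) = 272 = 2^4 · 17.
Divisors of 272: 1, 2, 4, 8, 16, 17, 34, 68, 136, 272.
Check 218^d mod 289 for each divisor in increasing order:
218^1 ≡ 218 (mod 289)
218^2 ≡ 128 (mod 289)
218^4 ≡ 200 (mod 289)
218^8 ≡ 118 (mod 289)
218^16 ≡ 52 (mod 289)
218^17 ≡ 65 (mod 289)
218^34 ≡ 179 (mod 289)
218^68 ≡ 251 (mod 289)
218^136 ≡ 288 (mod 289)
218^272 ≡ 1 (mod 289) ✓
So ord_289(218) = 272.

272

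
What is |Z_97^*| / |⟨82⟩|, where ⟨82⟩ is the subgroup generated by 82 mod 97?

By Lagrange's theorem, ord_97(82) divides φ(97) = 97 − 1 = 96 = 2^5 · 3.
Divisors of 96: 1, 2, 3, 4, 6, 8, 12, 16, 24, 32, 48, 96.
Compute 82^d (mod 97) for the divisors d until we hit 1:
82^1 ≡ 82 (mod 97)
82^2 ≡ 31 (mod 97)
82^3 ≡ 20 (mod 97)
82^4 ≡ 88 (mod 97)
82^6 ≡ 12 (mod 97)
82^8 ≡ 81 (mod 97)
82^12 ≡ 47 (mod 97)
82^16 ≡ 62 (mod 97)
82^24 ≡ 75 (mod 97)
82^32 ≡ 61 (mod 97)
82^48 ≡ 96 (mod 97)
82^96 ≡ 1 (mod 97) ✓
Thus |⟨82⟩| = ord(82) = 96.
The index is φ(97) / ord(82) = 96 / 96 = 1.

1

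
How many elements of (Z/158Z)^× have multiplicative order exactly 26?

12

φ(158) = φ(2)·φ(79) = 1·78 = 78 = 2 · 3 · 13.
(Z/158Z)^× is cyclic (|G| = 78); a cyclic group of order m has exactly φ(d) elements of each order d | m, and none otherwise.
26 = 2 · 13 divides 78, and φ(26) = 12.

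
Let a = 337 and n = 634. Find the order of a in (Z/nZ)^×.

316

Since 337 ∈ (Z/634Z)^×, its order divides φ(634) = φ(2)·φ(317) = 1·316 = 316 = 2^2 · 79.
Divisors of 316: 1, 2, 4, 79, 158, 316.
Evaluate successive powers at the divisors of 316:
337^1 ≡ 337 (mod 634)
337^2 ≡ 83 (mod 634)
337^4 ≡ 549 (mod 634)
337^79 ≡ 203 (mod 634)
337^158 ≡ 633 (mod 634)
337^316 ≡ 1 (mod 634) ✓
Hence ord(337) = 316.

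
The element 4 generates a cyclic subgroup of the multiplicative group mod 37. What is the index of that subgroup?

Since 4 ∈ (Z/37Z)^×, its order divides φ(37) = 37 − 1 = 36 = 2^2 · 3^2.
Divisors of 36: 1, 2, 3, 4, 6, 9, 12, 18, 36.
Compute 4^d (mod 37) for the divisors d until we hit 1:
4^1 ≡ 4 (mod 37)
4^2 ≡ 16 (mod 37)
4^3 ≡ 27 (mod 37)
4^4 ≡ 34 (mod 37)
4^6 ≡ 26 (mod 37)
4^9 ≡ 36 (mod 37)
4^12 ≡ 10 (mod 37)
4^18 ≡ 1 (mod 37) ✓
So ord_37(4) = 18, hence |⟨4⟩| = 18.
The index is φ(37) / ord(4) = 36 / 18 = 2.

2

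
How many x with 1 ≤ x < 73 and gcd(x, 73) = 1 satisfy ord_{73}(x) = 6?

2

φ(73) = 73 − 1 = 72 = 2^3 · 3^2.
(Z/73Z)^× is cyclic (|G| = 72); a cyclic group of order m has exactly φ(d) elements of each order d | m, and none otherwise.
6 = 2 · 3 divides 72, and φ(6) = 2.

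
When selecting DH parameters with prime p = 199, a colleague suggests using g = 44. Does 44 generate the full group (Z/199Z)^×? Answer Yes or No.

Yes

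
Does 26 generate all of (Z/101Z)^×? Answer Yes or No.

Yes

φ(101) = 101 − 1 = 100 = 2^2 · 5^2.
It suffices to check that the order of 26 is not a proper divisor of 100: compute 26^(100/q) for q ∈ {2, 5}.
26^50 ≡ 100 (mod 101)  [q = 2: ≢ 1 ✓]
26^20 ≡ 36 (mod 101)  [q = 5: ≢ 1 ✓]
Every test exponent gives a nontrivial residue, hence 26 generates the full group.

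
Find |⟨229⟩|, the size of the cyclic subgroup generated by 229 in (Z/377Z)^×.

28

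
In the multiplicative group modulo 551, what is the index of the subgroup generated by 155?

By Lagrange's theorem, ord_551(155) divides φ(551) = φ(19·29) = (19−1)·(29−1) = 18·28 = 504 = 2^3 · 3^2 · 7.
Divisors of 504: 1, 2, 3, 4, 6, 7, 8, 9, 12, 14, 18, 21, 24, 28, 36, 42, 56, 63, 72, 84, 126, 168, 252, 504.
Check 155^d mod 551 for each divisor in increasing order:
155^1 ≡ 155 (mod 551)
155^2 ≡ 332 (mod 551)
155^3 ≡ 217 (mod 551)
155^4 ≡ 24 (mod 551)
155^6 ≡ 254 (mod 551)
155^7 ≡ 249 (mod 551)
155^8 ≡ 25 (mod 551)
155^9 ≡ 18 (mod 551)
155^12 ≡ 49 (mod 551)
155^14 ≡ 289 (mod 551)
155^18 ≡ 324 (mod 551)
155^21 ≡ 331 (mod 551)
155^24 ≡ 197 (mod 551)
155^28 ≡ 320 (mod 551)
155^36 ≡ 286 (mod 551)
155^42 ≡ 463 (mod 551)
155^56 ≡ 465 (mod 551)
155^63 ≡ 75 (mod 551)
155^72 ≡ 248 (mod 551)
155^84 ≡ 30 (mod 551)
155^126 ≡ 115 (mod 551)
155^168 ≡ 349 (mod 551)
155^252 ≡ 1 (mod 551) ✓
Thus |⟨155⟩| = ord(155) = 252.
The index is φ(551) / ord(155) = 504 / 252 = 2.

2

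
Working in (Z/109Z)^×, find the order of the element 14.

Since 14 ∈ (Z/109Z)^×, its order divides φ(109) = 109 − 1 = 108 = 2^2 · 3^3.
Divisors of 108: 1, 2, 3, 4, 6, 9, 12, 18, 27, 36, 54, 108.
Compute 14^d (mod 109) for the divisors d until we hit 1:
14^1 ≡ 14 (mod 109)
14^2 ≡ 87 (mod 109)
14^3 ≡ 19 (mod 109)
14^4 ≡ 48 (mod 109)
14^6 ≡ 34 (mod 109)
14^9 ≡ 101 (mod 109)
14^12 ≡ 66 (mod 109)
14^18 ≡ 64 (mod 109)
14^27 ≡ 33 (mod 109)
14^36 ≡ 63 (mod 109)
14^54 ≡ 108 (mod 109)
14^108 ≡ 1 (mod 109) ✓
Therefore the multiplicative order of 14 modulo 109 is 108.

108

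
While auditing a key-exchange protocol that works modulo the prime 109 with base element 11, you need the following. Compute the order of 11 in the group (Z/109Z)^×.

108

Since 11 ∈ (Z/109Z)^×, its order divides φ(109) = 109 − 1 = 108 = 2^2 · 3^3.
Divisors of 108: 1, 2, 3, 4, 6, 9, 12, 18, 27, 36, 54, 108.
Check 11^d mod 109 for each divisor in increasing order:
11^1 ≡ 11
11^2 ≡ 12
11^3 ≡ 23
11^4 ≡ 35
11^6 ≡ 93
11^9 ≡ 68
11^12 ≡ 38
11^18 ≡ 46
11^27 ≡ 76
11^36 ≡ 45
11^54 ≡ 108
11^108 ≡ 1
The smallest such exponent is 108, so the order of 11 is 108.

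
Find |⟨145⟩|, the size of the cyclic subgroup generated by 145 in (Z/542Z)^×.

The order of 145 must divide φ(542) = φ(2)·φ(271) = 1·270 = 270 = 2 · 3^3 · 5.
Divisors of 270: 1, 2, 3, 5, 6, 9, 10, 15, 18, 27, 30, 45, 54, 90, 135, 270.
Check 145^d mod 542 for each divisor in increasing order:
145^1 ≡ 145
145^2 ≡ 429
145^3 ≡ 417
145^5 ≡ 33
145^6 ≡ 449
145^9 ≡ 243
145^10 ≡ 5
145^15 ≡ 165
145^18 ≡ 513
145^27 ≡ 541
145^30 ≡ 125
145^45 ≡ 29
145^54 ≡ 1
Hence ord(145) = 54.

54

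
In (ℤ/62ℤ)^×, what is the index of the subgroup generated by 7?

The order of 7 must divide φ(62) = φ(2)·φ(31) = 1·30 = 30 = 2 · 3 · 5.
Divisors of 30: 1, 2, 3, 5, 6, 10, 15, 30.
Check 7^d mod 62 for each divisor in increasing order:
7^1 ≡ 7 (mod 62)
7^2 ≡ 49 (mod 62)
7^3 ≡ 33 (mod 62)
7^5 ≡ 5 (mod 62)
7^6 ≡ 35 (mod 62)
7^10 ≡ 25 (mod 62)
7^15 ≡ 1 (mod 62) ✓
Thus |⟨7⟩| = ord(7) = 15.
[(Z/62Z)^× : ⟨7⟩] = 30/15 = 2.

2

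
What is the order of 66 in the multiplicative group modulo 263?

131

The order of 66 must divide φ(263) = 263 − 1 = 262 = 2 · 131.
Divisors of 262: 1, 2, 131, 262.
Compute 66^d (mod 263) for the divisors d until we hit 1:
66^1 ≡ 66 (mod 263)
66^2 ≡ 148 (mod 263)
66^131 ≡ 1 (mod 263) ✓
So ord_263(66) = 131.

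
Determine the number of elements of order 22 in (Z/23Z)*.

φ(23) = 23 − 1 = 22 = 2 · 11.
Since (Z/23Z)^× is cyclic of order 22, the number of elements of order d is φ(d) when d | 22 and 0 otherwise.
22 = 2 · 11 divides 22, and φ(22) = 10.

10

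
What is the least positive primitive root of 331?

3

φ(331) = 331 − 1 = 330 = 2 · 3 · 5 · 11.
Test candidates g = 2, 3, … against the prime factors q ∈ {2, 3, 5, 11} of φ(331): g is a generator iff g^(330/q) ≢ 1 for every such q.
g = 2: 2^165 ≡ 330; 2^110 ≡ 299; 2^66 ≡ 64; 2^30 ≡ 1 — hits 1, so not a primitive root.
g = 3: 3^165 ≡ 330; 3^110 ≡ 299; 3^66 ≡ 64; 3^30 ≡ 270 — none is 1, so 3 is a primitive root.
So 3 is the smallest generator of (Z/331Z)^×.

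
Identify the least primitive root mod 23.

5

φ(23) = 23 − 1 = 22 = 2 · 11.
Test candidates g = 2, 3, … against the prime factors q ∈ {2, 11} of φ(23): g is a generator iff g^(22/q) ≢ 1 for every such q.
g = 2: 2^11 ≡ 1 — hits 1, so not a primitive root.
g = 3: 3^11 ≡ 1 — hits 1, so not a primitive root.
g = 4: 4^11 ≡ 1 — hits 1, so not a primitive root.
g = 5: 5^11 ≡ 22; 5^2 ≡ 2 — none is 1, so 5 is a primitive root.
So 5 is the smallest generator of (Z/23Z)^×.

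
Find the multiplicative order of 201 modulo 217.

30

The order of 201 must divide φ(217) = φ(7·31) = (7−1)·(31−1) = 6·30 = 180 = 2^2 · 3^2 · 5.
Divisors of 180: 1, 2, 3, 4, 5, 6, 9, 10, 12, 15, 18, 20, 30, 36, 45, 60, 90, 180.
Compute 201^d (mod 217) for the divisors d until we hit 1:
201^1 ≡ 201 (mod 217)
201^2 ≡ 39 (mod 217)
201^3 ≡ 27 (mod 217)
201^4 ≡ 2 (mod 217)
201^5 ≡ 185 (mod 217)
201^6 ≡ 78 (mod 217)
201^9 ≡ 153 (mod 217)
201^10 ≡ 156 (mod 217)
201^12 ≡ 8 (mod 217)
201^15 ≡ 216 (mod 217)
201^18 ≡ 190 (mod 217)
201^20 ≡ 32 (mod 217)
201^30 ≡ 1 (mod 217) ✓
Therefore the multiplicative order of 201 modulo 217 is 30.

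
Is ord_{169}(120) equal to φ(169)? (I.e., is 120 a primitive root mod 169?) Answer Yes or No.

φ(169) = φ(13^2) = 13·(13−1) = 156 = 2^2 · 3 · 13.
It suffices to check that the order of 120 is not a proper divisor of 156: compute 120^(156/q) for q ∈ {2, 3, 13}.
120^78 ≡ 1 (mod 169)  [q = 2: ≡ 1 ✗]
120^52 ≡ 146 (mod 169)  [q = 3: ≢ 1 ✓]
120^12 ≡ 66 (mod 169)  [q = 13: ≢ 1 ✓]
120^78 ≡ 1 shows ord(120) | 78, strictly less than φ(169); not a primitive root.

No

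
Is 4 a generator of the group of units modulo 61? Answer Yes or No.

No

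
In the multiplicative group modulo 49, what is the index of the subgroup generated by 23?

The order of 23 must divide φ(49) = φ(7^2) = 7·(7−1) = 42 = 2 · 3 · 7.
Divisors of 42: 1, 2, 3, 6, 7, 14, 21, 42.
Compute 23^d (mod 49) for the divisors d until we hit 1:
23^1 ≡ 23 (mod 49)
23^2 ≡ 39 (mod 49)
23^3 ≡ 15 (mod 49)
23^6 ≡ 29 (mod 49)
23^7 ≡ 30 (mod 49)
23^14 ≡ 18 (mod 49)
23^21 ≡ 1 (mod 49) ✓
The order of 23 is 21, so the subgroup it generates has 21 elements.
The index is φ(49) / ord(23) = 42 / 21 = 2.

2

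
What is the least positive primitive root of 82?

7

φ(82) = φ(2)·φ(41) = 1·40 = 40 = 2^3 · 5.
Test candidates g = 2, 3, … against the prime factors q ∈ {2, 5} of φ(82): g is a generator iff g^(40/q) ≢ 1 for every such q.
g = 2: gcd(2, 82) = 2 > 1, not a unit — skip.
g = 3: 3^20 ≡ 81; 3^8 ≡ 1 — hits 1, so not a primitive root.
g = 4: gcd(4, 82) = 2 > 1, not a unit — skip.
g = 5: 5^20 ≡ 1 — hits 1, so not a primitive root.
g = 6: gcd(6, 82) = 2 > 1, not a unit — skip.
g = 7: 7^20 ≡ 81; 7^8 ≡ 37 — none is 1, so 7 is a primitive root.
So 7 is the smallest generator of (Z/82Z)^×.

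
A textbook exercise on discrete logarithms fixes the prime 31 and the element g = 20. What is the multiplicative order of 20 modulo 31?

15

ord(20) | φ(31) = 31 − 1 = 30 = 2 · 3 · 5.
Divisors of 30: 1, 2, 3, 5, 6, 10, 15, 30.
Compute 20^d (mod 31) for the divisors d until we hit 1:
20^1 ≡ 20 (mod 31)
20^2 ≡ 28 (mod 31)
20^3 ≡ 2 (mod 31)
20^5 ≡ 25 (mod 31)
20^6 ≡ 4 (mod 31)
20^10 ≡ 5 (mod 31)
20^15 ≡ 1 (mod 31) ✓
So ord_31(20) = 15.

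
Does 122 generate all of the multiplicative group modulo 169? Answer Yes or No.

No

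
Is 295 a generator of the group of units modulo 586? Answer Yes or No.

Yes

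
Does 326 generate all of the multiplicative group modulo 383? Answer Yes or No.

φ(383) = 383 − 1 = 382 = 2 · 191.
Test 326^(382/q) mod 383 for each prime factor q of 382:
326^191 ≡ 382 (mod 383)  [q = 2: ≢ 1 ✓]
326^2 ≡ 185 (mod 383)  [q = 191: ≢ 1 ✓]
Every test exponent gives a nontrivial residue, hence 326 generates the full group.

Yes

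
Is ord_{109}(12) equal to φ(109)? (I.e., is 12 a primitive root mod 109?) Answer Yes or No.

φ(109) = 109 − 1 = 108 = 2^2 · 3^3.
It suffices to check that the order of 12 is not a proper divisor of 108: compute 12^(108/q) for q ∈ {2, 3}.
12^54 ≡ 1 (mod 109)  [q = 2: ≡ 1 ✗]
12^36 ≡ 63 (mod 109)  [q = 3: ≢ 1 ✓]
Since 12^54 ≡ 1, the order of 12 divides 54 < 108, so 12 is not a primitive root.

No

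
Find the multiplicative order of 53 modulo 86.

21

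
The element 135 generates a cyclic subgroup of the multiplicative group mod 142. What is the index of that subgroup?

By Lagrange's theorem, ord_142(135) divides φ(142) = φ(2)·φ(71) = 1·70 = 70 = 2 · 5 · 7.
Divisors of 70: 1, 2, 5, 7, 10, 14, 35, 70.
Check 135^d mod 142 for each divisor in increasing order:
135^1 ≡ 135
135^2 ≡ 49
135^5 ≡ 91
135^7 ≡ 57
135^10 ≡ 45
135^14 ≡ 125
135^35 ≡ 1
So ord_142(135) = 35, hence |⟨135⟩| = 35.
The index is φ(142) / ord(135) = 70 / 35 = 2.

2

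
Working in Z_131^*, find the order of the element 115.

130

Since 115 ∈ (Z/131Z)^×, its order divides φ(131) = 131 − 1 = 130 = 2 · 5 · 13.
Divisors of 130: 1, 2, 5, 10, 13, 26, 65, 130.
Compute 115^d (mod 131) for the divisors d until we hit 1:
115^1 ≡ 115 (mod 131)
115^2 ≡ 125 (mod 131)
115^5 ≡ 79 (mod 131)
115^10 ≡ 84 (mod 131)
115^13 ≡ 73 (mod 131)
115^26 ≡ 89 (mod 131)
115^65 ≡ 130 (mod 131)
115^130 ≡ 1 (mod 131) ✓
So ord_131(115) = 130.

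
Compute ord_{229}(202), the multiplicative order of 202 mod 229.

38

The order of 202 must divide φ(229) = 229 − 1 = 228 = 2^2 · 3 · 19.
Divisors of 228: 1, 2, 3, 4, 6, 12, 19, 38, 57, 76, 114, 228.
Test each divisor d:
202^1 ≡ 202
202^2 ≡ 42
202^3 ≡ 11
202^4 ≡ 161
202^6 ≡ 121
202^12 ≡ 214
202^19 ≡ 228
202^38 ≡ 1
The smallest such exponent is 38, so the order of 202 is 38.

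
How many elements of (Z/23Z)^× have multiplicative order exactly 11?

10

φ(23) = 23 − 1 = 22 = 2 · 11.
In a cyclic group of order 22, there are φ(d) elements of order d for each divisor d of 22, and zero for non-divisors.
11 | 22, and φ(11) = 11 − 1 = 10.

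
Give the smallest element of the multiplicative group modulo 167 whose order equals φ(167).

5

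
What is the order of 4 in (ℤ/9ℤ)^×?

3

The order of 4 must divide φ(9) = φ(3^2) = 3·(3−1) = 6 = 2 · 3.
Divisors of 6: 1, 2, 3, 6.
Compute 4^d (mod 9) for the divisors d until we hit 1:
4^1 ≡ 4
4^2 ≡ 7
4^3 ≡ 1
The smallest such exponent is 3, so the order of 4 is 3.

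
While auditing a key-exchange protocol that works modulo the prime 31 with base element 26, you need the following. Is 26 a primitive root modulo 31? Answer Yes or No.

No

φ(31) = 31 − 1 = 30 = 2 · 3 · 5.
Test 26^(30/q) mod 31 for each prime factor q of 30:
26^15 ≡ 30 (mod 31)  [q = 2: ≢ 1 ✓]
26^10 ≡ 5 (mod 31)  [q = 3: ≢ 1 ✓]
26^6 ≡ 1 (mod 31)  [q = 5: ≡ 1 ✗]
Since 26^6 ≡ 1, the order of 26 divides 6 < 30, so 26 is not a primitive root.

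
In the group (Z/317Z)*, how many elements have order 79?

φ(317) = 317 − 1 = 316 = 2^2 · 79.
In a cyclic group of order 316, there are φ(d) elements of order d for each divisor d of 316, and zero for non-divisors.
79 | 316, and φ(79) = 79 − 1 = 78.

78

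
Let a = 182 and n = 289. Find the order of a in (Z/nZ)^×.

ord(182) | φ(289) = φ(17^2) = 17·(17−1) = 272 = 2^4 · 17.
Divisors of 272: 1, 2, 4, 8, 16, 17, 34, 68, 136, 272.
Check 182^d mod 289 for each divisor in increasing order:
182^1 ≡ 182
182^2 ≡ 178
182^4 ≡ 183
182^8 ≡ 254
182^16 ≡ 69
182^17 ≡ 131
182^34 ≡ 110
182^68 ≡ 251
182^136 ≡ 288
182^272 ≡ 1
The smallest such exponent is 272, so the order of 182 is 272.

272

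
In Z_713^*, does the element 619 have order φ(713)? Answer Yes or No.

No

713 = 23 · 31 is a product of two distinct odd primes, so (Z/713Z)^× ≅ (Z/23Z)^× × (Z/31Z)^× is not cyclic.
No primitive root modulo 713 exists; in particular 619 is not one.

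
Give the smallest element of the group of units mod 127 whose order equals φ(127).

3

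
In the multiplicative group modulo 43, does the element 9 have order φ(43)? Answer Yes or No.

No

φ(43) = 43 − 1 = 42 = 2 · 3 · 7.
9 is a primitive root mod 43 iff 9^(φ(43)/q) ≢ 1 for every prime q | φ(43), i.e. q ∈ {2, 3, 7}.
9^21 ≡ 1 (mod 43)  [q = 2: ≡ 1 ✗]
9^14 ≡ 6 (mod 43)  [q = 3: ≢ 1 ✓]
9^6 ≡ 4 (mod 43)  [q = 7: ≢ 1 ✓]
The check at q = 2 fails, so 9 generates a proper subgroup.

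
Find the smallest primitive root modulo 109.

φ(109) = 109 − 1 = 108 = 2^2 · 3^3.
g is a primitive root iff g^(108/q) ≢ 1 (mod 109) for each prime q ∈ {2, 3}.
g = 2: 2^54 ≡ 108; 2^36 ≡ 1 — hits 1, so not a primitive root.
g = 3: 3^54 ≡ 1 — hits 1, so not a primitive root.
g = 4: 4^54 ≡ 1 — hits 1, so not a primitive root.
g = 5: 5^54 ≡ 1 — hits 1, so not a primitive root.
g = 6: 6^54 ≡ 108; 6^36 ≡ 63 — none is 1, so 6 is a primitive root.
The smallest primitive root modulo 109 is 6.

6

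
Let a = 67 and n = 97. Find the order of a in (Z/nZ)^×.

32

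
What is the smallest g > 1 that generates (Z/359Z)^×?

7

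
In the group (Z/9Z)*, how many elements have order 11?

0

φ(9) = φ(3^2) = 3·(3−1) = 6 = 2 · 3.
(Z/9Z)^× is cyclic (|G| = 6); a cyclic group of order m has exactly φ(d) elements of each order d | m, and none otherwise.
Since 11 ∤ 6, the count is 0.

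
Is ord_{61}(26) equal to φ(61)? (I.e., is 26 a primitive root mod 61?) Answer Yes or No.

φ(61) = 61 − 1 = 60 = 2^2 · 3 · 5.
An element g generates (Z/61Z)^× iff g^(60/q) ≢ 1 (mod 61) for each prime q ∈ {2, 3, 5}.
26^30 ≡ 60 (mod 61)  [q = 2: ≢ 1 ✓]
26^20 ≡ 13 (mod 61)  [q = 3: ≢ 1 ✓]
26^12 ≡ 9 (mod 61)  [q = 5: ≢ 1 ✓]
All checks pass, so 26 has order 60 and is a primitive root modulo 61.

Yes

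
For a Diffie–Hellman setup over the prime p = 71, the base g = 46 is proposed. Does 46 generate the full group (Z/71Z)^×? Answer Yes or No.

φ(71) = 71 − 1 = 70 = 2 · 5 · 7.
46 is a primitive root mod 71 iff 46^(φ(71)/q) ≢ 1 for every prime q | φ(71), i.e. q ∈ {2, 5, 7}.
46^35 ≡ 70 (mod 71)  [q = 2: ≢ 1 ✓]
46^14 ≡ 54 (mod 71)  [q = 5: ≢ 1 ✓]
46^10 ≡ 1 (mod 71)  [q = 7: ≡ 1 ✗]
The check at q = 7 fails, so 46 generates a proper subgroup.

No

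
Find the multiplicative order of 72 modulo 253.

The order of 72 must divide φ(253) = φ(11·23) = (11−1)·(23−1) = 10·22 = 220 = 2^2 · 5 · 11.
Divisors of 220: 1, 2, 4, 5, 10, 11, 20, 22, 44, 55, 110, 220.
Compute 72^d (mod 253) for the divisors d until we hit 1:
72^1 ≡ 72 (mod 253)
72^2 ≡ 124 (mod 253)
72^4 ≡ 196 (mod 253)
72^5 ≡ 197 (mod 253)
72^10 ≡ 100 (mod 253)
72^11 ≡ 116 (mod 253)
72^20 ≡ 133 (mod 253)
72^22 ≡ 47 (mod 253)
72^44 ≡ 185 (mod 253)
72^55 ≡ 208 (mod 253)
72^110 ≡ 1 (mod 253) ✓
Hence ord(72) = 110.

110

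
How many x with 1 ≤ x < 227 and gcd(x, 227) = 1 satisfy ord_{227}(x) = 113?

φ(227) = 227 − 1 = 226 = 2 · 113.
In a cyclic group of order 226, there are φ(d) elements of order d for each divisor d of 226, and zero for non-divisors.
113 | 226, and φ(113) = 113 − 1 = 112.

112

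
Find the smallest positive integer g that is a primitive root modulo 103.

φ(103) = 103 − 1 = 102 = 2 · 3 · 17.
g is a primitive root iff g^(102/q) ≢ 1 (mod 103) for each prime q ∈ {2, 3, 17}.
g = 2: 2^51 ≡ 1 — hits 1, so not a primitive root.
g = 3: 3^51 ≡ 102; 3^34 ≡ 1 — hits 1, so not a primitive root.
g = 4: 4^51 ≡ 1 — hits 1, so not a primitive root.
g = 5: 5^51 ≡ 102; 5^34 ≡ 56; 5^6 ≡ 72 — none is 1, so 5 is a primitive root.
The smallest primitive root modulo 103 is 5.

5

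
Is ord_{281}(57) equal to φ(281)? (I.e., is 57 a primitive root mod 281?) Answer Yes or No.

No

φ(281) = 281 − 1 = 280 = 2^3 · 5 · 7.
57 is a primitive root mod 281 iff 57^(φ(281)/q) ≢ 1 for every prime q | φ(281), i.e. q ∈ {2, 5, 7}.
57^140 ≡ 1 (mod 281)  [q = 2: ≡ 1 ✗]
57^56 ≡ 90 (mod 281)  [q = 5: ≢ 1 ✓]
57^40 ≡ 59 (mod 281)  [q = 7: ≢ 1 ✓]
57^140 ≡ 1 shows ord(57) | 140, strictly less than φ(281); not a primitive root.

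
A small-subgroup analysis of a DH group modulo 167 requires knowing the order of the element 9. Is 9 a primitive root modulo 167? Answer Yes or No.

φ(167) = 167 − 1 = 166 = 2 · 83.
9 is a primitive root mod 167 iff 9^(φ(167)/q) ≢ 1 for every prime q | φ(167), i.e. q ∈ {2, 83}.
9^83 ≡ 1 (mod 167)  [q = 2: ≡ 1 ✗]
9^2 ≡ 81 (mod 167)  [q = 83: ≢ 1 ✓]
The check at q = 2 fails, so 9 generates a proper subgroup.

No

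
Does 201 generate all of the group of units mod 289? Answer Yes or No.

Yes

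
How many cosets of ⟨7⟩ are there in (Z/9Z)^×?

2

The order of 7 must divide φ(9) = φ(3^2) = 3·(3−1) = 6 = 2 · 3.
Divisors of 6: 1, 2, 3, 6.
Evaluate successive powers at the divisors of 6:
7^1 ≡ 7
7^2 ≡ 4
7^3 ≡ 1
Thus |⟨7⟩| = ord(7) = 3.
Index = |(Z/9Z)^×| / |⟨7⟩| = 6 / 3 = 2.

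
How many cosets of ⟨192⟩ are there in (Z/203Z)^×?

2

Since 192 ∈ (Z/203Z)^×, its order divides φ(203) = φ(7·29) = (7−1)·(29−1) = 6·28 = 168 = 2^3 · 3 · 7.
Divisors of 168: 1, 2, 3, 4, 6, 7, 8, 12, 14, 21, 24, 28, 42, 56, 84, 168.
Evaluate successive powers at the divisors of 168:
192^1 ≡ 192 (mod 203)
192^2 ≡ 121 (mod 203)
192^3 ≡ 90 (mod 203)
192^4 ≡ 25 (mod 203)
192^6 ≡ 183 (mod 203)
192^7 ≡ 17 (mod 203)
192^8 ≡ 16 (mod 203)
192^12 ≡ 197 (mod 203)
192^14 ≡ 86 (mod 203)
192^21 ≡ 41 (mod 203)
192^24 ≡ 36 (mod 203)
192^28 ≡ 88 (mod 203)
192^42 ≡ 57 (mod 203)
192^56 ≡ 30 (mod 203)
192^84 ≡ 1 (mod 203) ✓
The order of 192 is 84, so the subgroup it generates has 84 elements.
[(Z/203Z)^× : ⟨192⟩] = 168/84 = 2.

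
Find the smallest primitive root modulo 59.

φ(59) = 59 − 1 = 58 = 2 · 29.
g is a primitive root iff g^(58/q) ≢ 1 (mod 59) for each prime q ∈ {2, 29}.
g = 2: 2^29 ≡ 58; 2^2 ≡ 4 — none is 1, so 2 is a primitive root.
Hence the least primitive root of 59 is 2.

2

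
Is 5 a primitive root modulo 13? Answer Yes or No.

φ(13) = 13 − 1 = 12 = 2^2 · 3.
5 is a primitive root mod 13 iff 5^(φ(13)/q) ≢ 1 for every prime q | φ(13), i.e. q ∈ {2, 3}.
5^6 ≡ 12 (mod 13)  [q = 2: ≢ 1 ✓]
5^4 ≡ 1 (mod 13)  [q = 3: ≡ 1 ✗]
5^4 ≡ 1 shows ord(5) | 4, strictly less than φ(13); not a primitive root.

No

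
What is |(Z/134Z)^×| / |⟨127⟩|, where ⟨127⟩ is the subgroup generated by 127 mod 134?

Since 127 ∈ (Z/134Z)^×, its order divides φ(134) = φ(2)·φ(67) = 1·66 = 66 = 2 · 3 · 11.
Divisors of 66: 1, 2, 3, 6, 11, 22, 33, 66.
Check 127^d mod 134 for each divisor in increasing order:
127^1 ≡ 127 (mod 134)
127^2 ≡ 49 (mod 134)
127^3 ≡ 59 (mod 134)
127^6 ≡ 131 (mod 134)
127^11 ≡ 37 (mod 134)
127^22 ≡ 29 (mod 134)
127^33 ≡ 1 (mod 134) ✓
The order of 127 is 33, so the subgroup it generates has 33 elements.
[(Z/134Z)^× : ⟨127⟩] = 66/33 = 2.

2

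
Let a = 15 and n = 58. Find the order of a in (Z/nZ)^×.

28

ord(15) | φ(58) = φ(2)·φ(29) = 1·28 = 28 = 2^2 · 7.
Divisors of 28: 1, 2, 4, 7, 14, 28.
Evaluate successive powers at the divisors of 28:
15^1 ≡ 15
15^2 ≡ 51
15^4 ≡ 49
15^7 ≡ 17
15^14 ≡ 57
15^28 ≡ 1
The smallest such exponent is 28, so the order of 15 is 28.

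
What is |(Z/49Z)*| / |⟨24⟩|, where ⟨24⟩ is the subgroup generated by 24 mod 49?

1

By Lagrange's theorem, ord_49(24) divides φ(49) = φ(7^2) = 7·(7−1) = 42 = 2 · 3 · 7.
Divisors of 42: 1, 2, 3, 6, 7, 14, 21, 42.
Test each divisor d:
24^1 ≡ 24 (mod 49)
24^2 ≡ 37 (mod 49)
24^3 ≡ 6 (mod 49)
24^6 ≡ 36 (mod 49)
24^7 ≡ 31 (mod 49)
24^14 ≡ 30 (mod 49)
24^21 ≡ 48 (mod 49)
24^42 ≡ 1 (mod 49) ✓
The order of 24 is 42, so the subgroup it generates has 42 elements.
[(Z/49Z)^× : ⟨24⟩] = 42/42 = 1.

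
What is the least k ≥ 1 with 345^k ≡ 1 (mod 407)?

The order of 345 must divide φ(407) = φ(11·37) = (11−1)·(37−1) = 10·36 = 360 = 2^3 · 3^2 · 5.
Divisors of 360: 1, 2, 3, 4, 5, 6, 8, 9, 10, 12, 15, 18, 20, 24, 30, 36, 40, 45, 60, 72, 90, 120, 180, 360.
Evaluate successive powers at the divisors of 360:
345^1 ≡ 345
345^2 ≡ 181
345^3 ≡ 174
345^4 ≡ 201
345^5 ≡ 155
345^6 ≡ 158
345^8 ≡ 108
345^9 ≡ 223
345^10 ≡ 12
345^12 ≡ 137
345^15 ≡ 232
345^18 ≡ 75
345^20 ≡ 144
345^24 ≡ 47
345^30 ≡ 100
345^36 ≡ 334
345^40 ≡ 386
345^45 ≡ 1
Hence ord(345) = 45.

45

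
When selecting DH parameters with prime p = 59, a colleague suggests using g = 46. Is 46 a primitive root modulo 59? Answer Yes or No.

No

φ(59) = 59 − 1 = 58 = 2 · 29.
It suffices to check that the order of 46 is not a proper divisor of 58: compute 46^(58/q) for q ∈ {2, 29}.
46^29 ≡ 1 (mod 59)  [q = 2: ≡ 1 ✗]
46^2 ≡ 51 (mod 59)  [q = 29: ≢ 1 ✓]
The check at q = 2 fails, so 46 generates a proper subgroup.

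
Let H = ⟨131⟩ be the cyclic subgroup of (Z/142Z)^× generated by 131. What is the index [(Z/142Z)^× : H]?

2

By Lagrange's theorem, ord_142(131) divides φ(142) = φ(2)·φ(71) = 1·70 = 70 = 2 · 5 · 7.
Divisors of 70: 1, 2, 5, 7, 10, 14, 35, 70.
Evaluate successive powers at the divisors of 70:
131^1 ≡ 131
131^2 ≡ 121
131^5 ≡ 119
131^7 ≡ 57
131^10 ≡ 103
131^14 ≡ 125
131^35 ≡ 1
The order of 131 is 35, so the subgroup it generates has 35 elements.
The index is φ(142) / ord(131) = 70 / 35 = 2.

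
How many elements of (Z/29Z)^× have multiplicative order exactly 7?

φ(29) = 29 − 1 = 28 = 2^2 · 7.
In a cyclic group of order 28, there are φ(d) elements of order d for each divisor d of 28, and zero for non-divisors.
7 | 28, and φ(7) = 7 − 1 = 6.

6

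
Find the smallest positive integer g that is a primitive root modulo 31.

3

φ(31) = 31 − 1 = 30 = 2 · 3 · 5.
g is a primitive root iff g^(30/q) ≢ 1 (mod 31) for each prime q ∈ {2, 3, 5}.
g = 2: 2^15 ≡ 1 — hits 1, so not a primitive root.
g = 3: 3^15 ≡ 30; 3^10 ≡ 25; 3^6 ≡ 16 — none is 1, so 3 is a primitive root.
The smallest primitive root modulo 31 is 3.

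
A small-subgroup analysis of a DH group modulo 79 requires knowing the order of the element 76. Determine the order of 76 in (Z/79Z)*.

ord(76) | φ(79) = 79 − 1 = 78 = 2 · 3 · 13.
Divisors of 78: 1, 2, 3, 6, 13, 26, 39, 78.
Check 76^d mod 79 for each divisor in increasing order:
76^1 ≡ 76
76^2 ≡ 9
76^3 ≡ 52
76^6 ≡ 18
76^13 ≡ 55
76^26 ≡ 23
76^39 ≡ 1
So ord_79(76) = 39.

39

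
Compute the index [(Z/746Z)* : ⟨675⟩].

4

The order of 675 must divide φ(746) = φ(2)·φ(373) = 1·372 = 372 = 2^2 · 3 · 31.
Divisors of 372: 1, 2, 3, 4, 6, 12, 31, 62, 93, 124, 186, 372.
Evaluate successive powers at the divisors of 372:
675^1 ≡ 675 (mod 746)
675^2 ≡ 565 (mod 746)
675^3 ≡ 169 (mod 746)
675^4 ≡ 683 (mod 746)
675^6 ≡ 213 (mod 746)
675^12 ≡ 609 (mod 746)
675^31 ≡ 461 (mod 746)
675^62 ≡ 657 (mod 746)
675^93 ≡ 1 (mod 746) ✓
So ord_746(675) = 93, hence |⟨675⟩| = 93.
Index = |(Z/746Z)^×| / |⟨675⟩| = 372 / 93 = 4.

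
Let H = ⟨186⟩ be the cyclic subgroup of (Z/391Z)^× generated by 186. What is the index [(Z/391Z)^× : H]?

16

By Lagrange's theorem, ord_391(186) divides φ(391) = φ(17·23) = (17−1)·(23−1) = 16·22 = 352 = 2^5 · 11.
Divisors of 352: 1, 2, 4, 8, 11, 16, 22, 32, 44, 88, 176, 352.
Evaluate successive powers at the divisors of 352:
186^1 ≡ 186
186^2 ≡ 188
186^4 ≡ 154
186^8 ≡ 256
186^11 ≡ 254
186^16 ≡ 239
186^22 ≡ 1
So ord_391(186) = 22, hence |⟨186⟩| = 22.
[(Z/391Z)^× : ⟨186⟩] = 352/22 = 16.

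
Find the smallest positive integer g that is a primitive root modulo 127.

φ(127) = 127 − 1 = 126 = 2 · 3^2 · 7.
Test candidates g = 2, 3, … against the prime factors q ∈ {2, 3, 7} of φ(127): g is a generator iff g^(126/q) ≢ 1 for every such q.
g = 2: 2^63 ≡ 1 — hits 1, so not a primitive root.
g = 3: 3^63 ≡ 126; 3^42 ≡ 107; 3^18 ≡ 4 — none is 1, so 3 is a primitive root.
The smallest primitive root modulo 127 is 3.

3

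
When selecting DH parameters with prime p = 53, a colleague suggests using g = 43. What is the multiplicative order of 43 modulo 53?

ord(43) | φ(53) = 53 − 1 = 52 = 2^2 · 13.
Divisors of 52: 1, 2, 4, 13, 26, 52.
Test each divisor d:
43^1 ≡ 43 (mod 53)
43^2 ≡ 47 (mod 53)
43^4 ≡ 36 (mod 53)
43^13 ≡ 52 (mod 53)
43^26 ≡ 1 (mod 53) ✓
The smallest such exponent is 26, so the order of 43 is 26.

26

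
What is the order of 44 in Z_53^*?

ord(44) | φ(53) = 53 − 1 = 52 = 2^2 · 13.
Divisors of 52: 1, 2, 4, 13, 26, 52.
Evaluate successive powers at the divisors of 52:
44^1 ≡ 44 (mod 53)
44^2 ≡ 28 (mod 53)
44^4 ≡ 42 (mod 53)
44^13 ≡ 1 (mod 53) ✓
So ord_53(44) = 13.

13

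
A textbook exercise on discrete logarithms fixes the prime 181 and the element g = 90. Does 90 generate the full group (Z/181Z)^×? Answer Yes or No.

φ(181) = 181 − 1 = 180 = 2^2 · 3^2 · 5.
It suffices to check that the order of 90 is not a proper divisor of 180: compute 90^(180/q) for q ∈ {2, 3, 5}.
90^90 ≡ 180 (mod 181)  [q = 2: ≢ 1 ✓]
90^60 ≡ 132 (mod 181)  [q = 3: ≢ 1 ✓]
90^36 ≡ 135 (mod 181)  [q = 5: ≢ 1 ✓]
Every test exponent gives a nontrivial residue, hence 90 generates the full group.

Yes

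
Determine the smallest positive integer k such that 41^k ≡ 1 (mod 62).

15

ord(41) | φ(62) = φ(2)·φ(31) = 1·30 = 30 = 2 · 3 · 5.
Divisors of 30: 1, 2, 3, 5, 6, 10, 15, 30.
Compute 41^d (mod 62) for the divisors d until we hit 1:
41^1 ≡ 41
41^2 ≡ 7
41^3 ≡ 39
41^5 ≡ 25
41^6 ≡ 33
41^10 ≡ 5
41^15 ≡ 1
The smallest such exponent is 15, so the order of 41 is 15.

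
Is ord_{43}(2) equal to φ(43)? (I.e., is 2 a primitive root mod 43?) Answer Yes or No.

No

φ(43) = 43 − 1 = 42 = 2 · 3 · 7.
Test 2^(42/q) mod 43 for each prime factor q of 42:
2^21 ≡ 42 (mod 43)  [q = 2: ≢ 1 ✓]
2^14 ≡ 1 (mod 43)  [q = 3: ≡ 1 ✗]
2^6 ≡ 21 (mod 43)  [q = 7: ≢ 1 ✓]
2^14 ≡ 1 shows ord(2) | 14, strictly less than φ(43); not a primitive root.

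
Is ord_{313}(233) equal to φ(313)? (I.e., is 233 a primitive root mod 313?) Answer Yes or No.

Yes

φ(313) = 313 − 1 = 312 = 2^3 · 3 · 13.
It suffices to check that the order of 233 is not a proper divisor of 312: compute 233^(312/q) for q ∈ {2, 3, 13}.
233^156 ≡ 312 (mod 313)  [q = 2: ≢ 1 ✓]
233^104 ≡ 214 (mod 313)  [q = 3: ≢ 1 ✓]
233^24 ≡ 150 (mod 313)  [q = 13: ≢ 1 ✓]
All checks pass, so 233 has order 312 and is a primitive root modulo 313.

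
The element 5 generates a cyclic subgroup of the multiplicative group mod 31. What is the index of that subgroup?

Since 5 ∈ (Z/31Z)^×, its order divides φ(31) = 31 − 1 = 30 = 2 · 3 · 5.
Divisors of 30: 1, 2, 3, 5, 6, 10, 15, 30.
Evaluate successive powers at the divisors of 30:
5^1 ≡ 5
5^2 ≡ 25
5^3 ≡ 1
So ord_31(5) = 3, hence |⟨5⟩| = 3.
[(Z/31Z)^× : ⟨5⟩] = 30/3 = 10.

10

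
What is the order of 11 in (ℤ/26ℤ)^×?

12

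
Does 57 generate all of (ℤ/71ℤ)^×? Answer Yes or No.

No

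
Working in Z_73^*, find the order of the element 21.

24

Since 21 ∈ (Z/73Z)^×, its order divides φ(73) = 73 − 1 = 72 = 2^3 · 3^2.
Divisors of 72: 1, 2, 3, 4, 6, 8, 9, 12, 18, 24, 36, 72.
Evaluate successive powers at the divisors of 72:
21^1 ≡ 21 (mod 73)
21^2 ≡ 3 (mod 73)
21^3 ≡ 63 (mod 73)
21^4 ≡ 9 (mod 73)
21^6 ≡ 27 (mod 73)
21^8 ≡ 8 (mod 73)
21^9 ≡ 22 (mod 73)
21^12 ≡ 72 (mod 73)
21^18 ≡ 46 (mod 73)
21^24 ≡ 1 (mod 73) ✓
Hence ord(21) = 24.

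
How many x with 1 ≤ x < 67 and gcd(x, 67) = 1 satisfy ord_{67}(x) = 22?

φ(67) = 67 − 1 = 66 = 2 · 3 · 11.
(Z/67Z)^× is cyclic (|G| = 66); a cyclic group of order m has exactly φ(d) elements of each order d | m, and none otherwise.
22 = 2 · 11 divides 66, and φ(22) = 10.

10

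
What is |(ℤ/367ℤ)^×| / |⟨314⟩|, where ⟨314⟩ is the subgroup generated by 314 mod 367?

1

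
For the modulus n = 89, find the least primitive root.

3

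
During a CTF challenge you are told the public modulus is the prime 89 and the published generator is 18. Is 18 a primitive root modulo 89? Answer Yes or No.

No

φ(89) = 89 − 1 = 88 = 2^3 · 11.
An element g generates (Z/89Z)^× iff g^(88/q) ≢ 1 (mod 89) for each prime q ∈ {2, 11}.
18^44 ≡ 1 (mod 89)  [q = 2: ≡ 1 ✗]
18^8 ≡ 67 (mod 89)  [q = 11: ≢ 1 ✓]
18^44 ≡ 1 shows ord(18) | 44, strictly less than φ(89); not a primitive root.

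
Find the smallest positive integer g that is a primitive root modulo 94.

φ(94) = φ(2)·φ(47) = 1·46 = 46 = 2 · 23.
g is a primitive root iff g^(46/q) ≢ 1 (mod 94) for each prime q ∈ {2, 23}.
g = 2: gcd(2, 94) = 2 > 1, not a unit — skip.
g = 3: 3^23 ≡ 1 — hits 1, so not a primitive root.
g = 4: gcd(4, 94) = 2 > 1, not a unit — skip.
g = 5: 5^23 ≡ 93; 5^2 ≡ 25 — none is 1, so 5 is a primitive root.
The smallest primitive root modulo 94 is 5.

5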